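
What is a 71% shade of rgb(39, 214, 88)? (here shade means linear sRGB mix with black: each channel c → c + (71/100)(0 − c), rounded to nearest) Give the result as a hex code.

#0B3E1A

Per channel, c → c + 0.71(0 − c):
  R: 39 − 27.69 = 11.31 → 11
  G: 214 + 0.71×(0−214) = 214 − 151.94 = 62.06 → 62
  B: 88 + 0.71×(0−88) = 88 − 62.48 = 25.52 → 26
rgb(11, 62, 26) = #0B3E1A.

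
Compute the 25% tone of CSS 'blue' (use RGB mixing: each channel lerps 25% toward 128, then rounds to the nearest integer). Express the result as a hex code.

CSS blue is rgb(0, 0, 255).
Per channel, c → c + 0.25(128 − c):
  R: 0 + 32 = 32 → 32
  G: 0 + 0.25×(128−0) = 0 + 32 = 32 → 32
  B: 255 − 31.75 = 223.25 → 223
rgb(32, 32, 223) = #2020DF.

#2020DF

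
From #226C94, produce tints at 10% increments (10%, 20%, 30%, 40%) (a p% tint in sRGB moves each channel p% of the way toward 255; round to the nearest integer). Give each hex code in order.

#226C94 is rgb(34, 108, 148).
10%: (34 + 22.1 = 56.1→56, 108 + 14.7 = 122.7→123, 148 + 10.7 = 158.7→159) → #387B9F
20%: (34 + 44.2 = 78.2→78, 108 + 29.4 = 137.4→137, 148 + 21.4 = 169.4→169) → #4E89A9
30%: (34 + 66.3 = 100.3→100, 108 + 44.1 = 152.1→152, 148 + 32.1 = 180.1→180) → #6498B4
40%: (34 + 88.4 = 122.4→122, 108 + 58.8 = 166.8→167, 148 + 42.8 = 190.8→191) → #7AA7BF

#387B9F, #4E89A9, #6498B4, #7AA7BF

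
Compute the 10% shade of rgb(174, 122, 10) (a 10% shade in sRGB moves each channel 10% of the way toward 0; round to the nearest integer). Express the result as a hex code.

Per channel, c → c + 0.1(0 − c):
  R: 174 − 17.4 = 156.6 → 157
  G: 122 + 0.1×(0−122) = 122 − 12.2 = 109.8 → 110
  B: 10 + 0.1×(0−10) = 10 − 1 = 9 → 9
rgb(157, 110, 9) = #9d6e09.

#9d6e09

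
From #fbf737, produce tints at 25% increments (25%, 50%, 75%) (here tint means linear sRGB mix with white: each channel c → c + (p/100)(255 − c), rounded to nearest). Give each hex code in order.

#fcf969, #fdfb9b, #fefdcd

#fbf737 is rgb(251, 247, 55).
25%: (251 + 1 = 252→252, 247 + 2 = 249→249, 55 + 50 = 105→105) → #fcf969
50%: (251 + 2 = 253→253, 247 + 4 = 251→251, 55 + 100 = 155→155) → #fdfb9b
75%: (251 + 3 = 254→254, 247 + 6 = 253→253, 55 + 150 = 205→205) → #fefdcd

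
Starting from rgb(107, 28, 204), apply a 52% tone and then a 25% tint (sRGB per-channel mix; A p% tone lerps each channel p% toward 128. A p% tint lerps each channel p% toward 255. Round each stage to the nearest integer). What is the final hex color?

#987cbb

A 52% tone moves each channel 52% toward 128:
  R: 107 + 0.52×(128−107) = 107 + 10.92 = 117.92 → 118
  G: 28 + 52 = 80 → 80
  B: 204 − 39.52 = 164.48 → 164
After the tone: rgb(118, 80, 164) = #7650a4.
Lerp each channel 25% toward 255:
  R: 118 + 34.25 = 152.25 → 152
  G: 80 + 0.25×(255−80) = 80 + 43.75 = 123.75 → 124
  B: 164 + 0.25×(255−164) = 164 + 22.75 = 186.75 → 187
rgb(152, 124, 187) = #987cbb.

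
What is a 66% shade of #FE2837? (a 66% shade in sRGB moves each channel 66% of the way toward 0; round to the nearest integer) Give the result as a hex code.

#560E13

#FE2837 is rgb(254, 40, 55).
Lerp each channel 66% toward 0:
  R: 254 + 0.66×(0−254) = 254 − 167.64 = 86.36 → 86
  G: 40 + 0.66×(0−40) = 40 − 26.4 = 13.6 → 14
  B: 55 − 36.3 = 18.7 → 19
rgb(86, 14, 19) = #560E13.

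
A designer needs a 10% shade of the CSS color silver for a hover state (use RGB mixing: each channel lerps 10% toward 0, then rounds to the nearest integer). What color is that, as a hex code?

#ADADAD

CSS silver is rgb(192, 192, 192).
A 10% shade moves each channel 10% toward 0:
  R: 192 + 0.1×(0−192) = 192 − 19.2 = 172.8 → 173
  G: 192 − 19.2 = 172.8 → 173
  B: 192 + 0.1×(0−192) = 192 − 19.2 = 172.8 → 173
rgb(173, 173, 173) = #ADADAD.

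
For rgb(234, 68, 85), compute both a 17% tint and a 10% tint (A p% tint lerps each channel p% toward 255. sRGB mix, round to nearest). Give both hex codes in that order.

17% tint:
  R: 234 + 0.17×(255−234) = 234 + 3.57 = 237.57 → 238
  G: 68 + 0.17×(255−68) = 68 + 31.79 = 99.79 → 100
  B: 85 + 0.17×(255−85) = 85 + 28.9 = 113.9 → 114
  → #EE6472
10% tint:
  R: 234 + 2.1 = 236.1 → 236
  G: 68 + 0.1×(255−68) = 68 + 18.7 = 86.7 → 87
  B: 85 + 0.1×(255−85) = 85 + 17 = 102 → 102
  → #EC5766

#EE6472, #EC5766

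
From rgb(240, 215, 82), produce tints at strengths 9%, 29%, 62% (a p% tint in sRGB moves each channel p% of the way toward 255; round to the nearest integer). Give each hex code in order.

#f1db62, #f4e384, #f9f0bd

9%: (240 + 1.35 = 241.35→241, 215 + 3.6 = 218.6→219, 82 + 15.57 = 97.57→98) → #f1db62
29%: (240 + 4.35 = 244.35→244, 215 + 11.6 = 226.6→227, 82 + 50.17 = 132.17→132) → #f4e384
62%: (240 + 9.3 = 249.3→249, 215 + 24.8 = 239.8→240, 82 + 107.26 = 189.26→189) → #f9f0bd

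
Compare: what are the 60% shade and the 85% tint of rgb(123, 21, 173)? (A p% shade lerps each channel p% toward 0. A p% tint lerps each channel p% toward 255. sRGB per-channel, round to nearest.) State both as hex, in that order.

60% shade:
  R: 123 + 0.6×(0−123) = 123 − 73.8 = 49.2 → 49
  G: 21 + 0.6×(0−21) = 21 − 12.6 = 8.4 → 8
  B: 173 + 0.6×(0−173) = 173 − 103.8 = 69.2 → 69
  → #310845
85% tint:
  R: 123 + 112.2 = 235.2 → 235
  G: 21 + 0.85×(255−21) = 21 + 198.9 = 219.9 → 220
  B: 173 + 69.7 = 242.7 → 243
  → #EBDCF3

#310845, #EBDCF3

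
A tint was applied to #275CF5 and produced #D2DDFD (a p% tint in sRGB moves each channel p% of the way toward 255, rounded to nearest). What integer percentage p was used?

79%

#275CF5 is rgb(39, 92, 245); #D2DDFD is rgb(210, 221, 253).
On the R channel (widest range): 210 ≈ 39 + (p/100)(255 − 39), so p ≈ 100×(210 − 39)/(255 − 39) = 17100/216 = 79.17.
p = 79 reproduces all three channels after rounding.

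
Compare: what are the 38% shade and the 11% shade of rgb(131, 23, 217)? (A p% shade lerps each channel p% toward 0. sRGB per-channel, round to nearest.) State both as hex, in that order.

#510E87, #7514C1

38% shade:
  R: 131 − 49.78 = 81.22 → 81
  G: 23 + 0.38×(0−23) = 23 − 8.74 = 14.26 → 14
  B: 217 + 0.38×(0−217) = 217 − 82.46 = 134.54 → 135
  → #510E87
11% shade:
  R: 131 + 0.11×(0−131) = 131 − 14.41 = 116.59 → 117
  G: 23 + 0.11×(0−23) = 23 − 2.53 = 20.47 → 20
  B: 217 − 23.87 = 193.13 → 193
  → #7514C1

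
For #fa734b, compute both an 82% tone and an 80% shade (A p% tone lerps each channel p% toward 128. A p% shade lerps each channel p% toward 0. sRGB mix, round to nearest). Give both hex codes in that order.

#967e76, #32170f

#fa734b is rgb(250, 115, 75).
82% tone:
  R: 250 − 100.04 = 149.96 → 150
  G: 115 + 10.66 = 125.66 → 126
  B: 75 + 0.82×(128−75) = 75 + 43.46 = 118.46 → 118
  → #967e76
80% shade:
  R: 250 + 0.8×(0−250) = 250 − 200 = 50 → 50
  G: 115 − 92 = 23 → 23
  B: 75 + 0.8×(0−75) = 75 − 60 = 15 → 15
  → #32170f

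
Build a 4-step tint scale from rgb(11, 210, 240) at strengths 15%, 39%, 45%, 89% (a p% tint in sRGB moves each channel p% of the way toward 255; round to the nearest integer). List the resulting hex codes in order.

#30D9F2, #6AE4F6, #79E6F7, #E4FAFD

15%: (11 + 36.6 = 47.6→48, 210 + 6.75 = 216.75→217, 240 + 2.25 = 242.25→242) → #30D9F2
39%: (11 + 95.16 = 106.16→106, 210 + 17.55 = 227.55→228, 240 + 5.85 = 245.85→246) → #6AE4F6
45%: (11 + 109.8 = 120.8→121, 210 + 20.25 = 230.25→230, 240 + 6.75 = 246.75→247) → #79E6F7
89%: (11 + 217.16 = 228.16→228, 210 + 40.05 = 250.05→250, 240 + 13.35 = 253.35→253) → #E4FAFD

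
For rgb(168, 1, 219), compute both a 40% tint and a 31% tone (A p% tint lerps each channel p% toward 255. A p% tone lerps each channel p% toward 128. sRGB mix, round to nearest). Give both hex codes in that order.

40% tint:
  R: 168 + 34.8 = 202.8 → 203
  G: 1 + 101.6 = 102.6 → 103
  B: 219 + 0.4×(255−219) = 219 + 14.4 = 233.4 → 233
  → #CB67E9
31% tone:
  R: 168 + 0.31×(128−168) = 168 − 12.4 = 155.6 → 156
  G: 1 + 0.31×(128−1) = 1 + 39.37 = 40.37 → 40
  B: 219 + 0.31×(128−219) = 219 − 28.21 = 190.79 → 191
  → #9C28BF

#CB67E9, #9C28BF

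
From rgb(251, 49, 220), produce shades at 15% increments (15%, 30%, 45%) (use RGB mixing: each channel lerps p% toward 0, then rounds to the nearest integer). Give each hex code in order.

15%: (251 − 37.65 = 213.35→213, 49 − 7.35 = 41.65→42, 220 − 33 = 187→187) → #D52ABB
30%: (251 − 75.3 = 175.7→176, 49 − 14.7 = 34.3→34, 220 − 66 = 154→154) → #B0229A
45%: (251 − 112.95 = 138.05→138, 49 − 22.05 = 26.95→27, 220 − 99 = 121→121) → #8A1B79

#D52ABB, #B0229A, #8A1B79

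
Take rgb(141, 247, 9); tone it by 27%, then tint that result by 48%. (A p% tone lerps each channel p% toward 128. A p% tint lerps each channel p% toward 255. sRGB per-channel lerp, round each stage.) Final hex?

Per channel, c → c + 0.27(128 − c):
  R: 141 − 3.51 = 137.49 → 137
  G: 247 − 32.13 = 214.87 → 215
  B: 9 + 32.13 = 41.13 → 41
After the tone: rgb(137, 215, 41) = #89d729.
A 48% tint moves each channel 48% toward 255:
  R: 137 + 0.48×(255−137) = 137 + 56.64 = 193.64 → 194
  G: 215 + 0.48×(255−215) = 215 + 19.2 = 234.2 → 234
  B: 41 + 0.48×(255−41) = 41 + 102.72 = 143.72 → 144
rgb(194, 234, 144) = #c2ea90.

#c2ea90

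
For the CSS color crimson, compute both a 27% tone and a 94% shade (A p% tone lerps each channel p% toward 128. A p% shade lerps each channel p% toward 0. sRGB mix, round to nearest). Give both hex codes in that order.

#c3314e, #0d0104

CSS crimson is rgb(220, 20, 60).
27% tone:
  R: 220 + 0.27×(128−220) = 220 − 24.84 = 195.16 → 195
  G: 20 + 0.27×(128−20) = 20 + 29.16 = 49.16 → 49
  B: 60 + 0.27×(128−60) = 60 + 18.36 = 78.36 → 78
  → #c3314e
94% shade:
  R: 220 + 0.94×(0−220) = 220 − 206.8 = 13.2 → 13
  G: 20 − 18.8 = 1.2 → 1
  B: 60 + 0.94×(0−60) = 60 − 56.4 = 3.6 → 4
  → #0d0104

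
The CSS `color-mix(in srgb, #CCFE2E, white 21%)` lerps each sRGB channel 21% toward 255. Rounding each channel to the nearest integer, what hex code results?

#CCFE2E is rgb(204, 254, 46).
Per channel, c → c + 0.21(255 − c):
  R: 204 + 10.71 = 214.71 → 215
  G: 254 + 0.21 = 254.21 → 254
  B: 46 + 43.89 = 89.89 → 90
rgb(215, 254, 90) = #D7FE5A.

#D7FE5A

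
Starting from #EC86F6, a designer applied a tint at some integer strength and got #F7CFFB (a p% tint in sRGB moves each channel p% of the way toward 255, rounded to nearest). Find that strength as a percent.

#EC86F6 is rgb(236, 134, 246); #F7CFFB is rgb(247, 207, 251).
On the G channel (widest range): 207 ≈ 134 + (p/100)(255 − 134), so p ≈ 100×(207 − 134)/(255 − 134) = 7300/121 = 60.33.
p = 60 reproduces all three channels after rounding.

60%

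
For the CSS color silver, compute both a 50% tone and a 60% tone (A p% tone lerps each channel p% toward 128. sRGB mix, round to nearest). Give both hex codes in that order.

#a0a0a0, #9a9a9a

CSS silver is rgb(192, 192, 192).
50% tone:
  R: 192 + 0.5×(128−192) = 192 − 32 = 160 → 160
  G: 192 − 32 = 160 → 160
  B: 192 + 0.5×(128−192) = 192 − 32 = 160 → 160
  → #a0a0a0
60% tone:
  R: 192 − 38.4 = 153.6 → 154
  G: 192 − 38.4 = 153.6 → 154
  B: 192 − 38.4 = 153.6 → 154
  → #9a9a9a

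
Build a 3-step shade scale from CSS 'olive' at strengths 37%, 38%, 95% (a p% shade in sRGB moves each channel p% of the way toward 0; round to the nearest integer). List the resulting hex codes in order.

CSS olive is rgb(128, 128, 0).
37%: (128 − 47.36 = 80.64→81, 128 − 47.36 = 80.64→81, 0→0) → #515100
38%: (128 − 48.64 = 79.36→79, 128 − 48.64 = 79.36→79, 0→0) → #4f4f00
95%: (128 − 121.6 = 6.4→6, 128 − 121.6 = 6.4→6, 0→0) → #060600

#515100, #4f4f00, #060600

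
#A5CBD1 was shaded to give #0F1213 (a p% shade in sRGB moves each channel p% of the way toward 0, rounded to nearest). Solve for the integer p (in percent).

#A5CBD1 is rgb(165, 203, 209); #0F1213 is rgb(15, 18, 19).
On the B channel (widest range): 19 ≈ 209 + (p/100)(0 − 209), so p ≈ 100×(19 − 209)/(0 − 209) = -19000/-209 = 90.91.
p = 91 reproduces all three channels after rounding.

91%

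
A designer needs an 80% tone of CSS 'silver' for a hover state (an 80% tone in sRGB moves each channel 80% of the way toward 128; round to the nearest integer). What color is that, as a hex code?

CSS silver is rgb(192, 192, 192).
Per channel, c → c + 0.8(128 − c):
  R: 192 + 0.8×(128−192) = 192 − 51.2 = 140.8 → 141
  G: 192 − 51.2 = 140.8 → 141
  B: 192 − 51.2 = 140.8 → 141
rgb(141, 141, 141) = #8d8d8d.

#8d8d8d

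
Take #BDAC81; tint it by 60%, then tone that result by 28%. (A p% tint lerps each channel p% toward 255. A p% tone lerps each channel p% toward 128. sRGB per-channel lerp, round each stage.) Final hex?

#BDAC81 is rgb(189, 172, 129).
Lerp each channel 60% toward 255:
  R: 189 + 0.6×(255−189) = 189 + 39.6 = 228.6 → 229
  G: 172 + 0.6×(255−172) = 172 + 49.8 = 221.8 → 222
  B: 129 + 0.6×(255−129) = 129 + 75.6 = 204.6 → 205
After the tint: rgb(229, 222, 205) = #E5DECD.
Lerp each channel 28% toward 128:
  R: 229 − 28.28 = 200.72 → 201
  G: 222 + 0.28×(128−222) = 222 − 26.32 = 195.68 → 196
  B: 205 + 0.28×(128−205) = 205 − 21.56 = 183.44 → 183
rgb(201, 196, 183) = #C9C4B7.

#C9C4B7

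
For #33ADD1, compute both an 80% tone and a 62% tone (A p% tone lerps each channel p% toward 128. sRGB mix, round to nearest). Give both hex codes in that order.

#33ADD1 is rgb(51, 173, 209).
80% tone:
  R: 51 + 0.8×(128−51) = 51 + 61.6 = 112.6 → 113
  G: 173 − 36 = 137 → 137
  B: 209 + 0.8×(128−209) = 209 − 64.8 = 144.2 → 144
  → #718990
62% tone:
  R: 51 + 47.74 = 98.74 → 99
  G: 173 + 0.62×(128−173) = 173 − 27.9 = 145.1 → 145
  B: 209 − 50.22 = 158.78 → 159
  → #63919F

#718990, #63919F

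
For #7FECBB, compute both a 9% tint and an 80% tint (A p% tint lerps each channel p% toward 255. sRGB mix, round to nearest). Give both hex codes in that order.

#7FECBB is rgb(127, 236, 187).
9% tint:
  R: 127 + 0.09×(255−127) = 127 + 11.52 = 138.52 → 139
  G: 236 + 1.71 = 237.71 → 238
  B: 187 + 6.12 = 193.12 → 193
  → #8BEEC1
80% tint:
  R: 127 + 102.4 = 229.4 → 229
  G: 236 + 15.2 = 251.2 → 251
  B: 187 + 0.8×(255−187) = 187 + 54.4 = 241.4 → 241
  → #E5FBF1

#8BEEC1, #E5FBF1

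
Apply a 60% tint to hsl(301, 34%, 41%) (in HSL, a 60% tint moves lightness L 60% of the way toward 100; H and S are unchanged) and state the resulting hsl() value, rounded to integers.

L moves 60% from 41 toward 100: 41 + 35.4 = 76.4 → 76.
H and S are unchanged.

hsl(301, 34%, 76%)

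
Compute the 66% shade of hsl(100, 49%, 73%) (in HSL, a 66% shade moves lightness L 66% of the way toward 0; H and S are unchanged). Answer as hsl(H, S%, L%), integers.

hsl(100, 49%, 25%)

L moves 66% from 73 toward 0: 73 − 48.18 = 24.82 → 25.
H and S are unchanged.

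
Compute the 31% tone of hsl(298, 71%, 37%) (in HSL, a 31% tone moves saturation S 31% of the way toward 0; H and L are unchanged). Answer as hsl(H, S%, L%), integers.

S moves 31% from 71 toward 0: 71 − 22.01 = 48.99 → 49.
H and L are unchanged.

hsl(298, 49%, 37%)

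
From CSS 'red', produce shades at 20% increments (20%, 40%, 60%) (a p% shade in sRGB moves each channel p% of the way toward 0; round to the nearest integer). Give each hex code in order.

CSS red is rgb(255, 0, 0).
20%: (255 − 51 = 204→204, 0→0, 0→0) → #CC0000
40%: (255 − 102 = 153→153, 0→0, 0→0) → #990000
60%: (255 − 153 = 102→102, 0→0, 0→0) → #660000

#CC0000, #990000, #660000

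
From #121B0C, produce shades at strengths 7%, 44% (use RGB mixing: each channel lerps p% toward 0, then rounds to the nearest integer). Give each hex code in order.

#11190B, #0A0F07

#121B0C is rgb(18, 27, 12).
7%: (18 − 1.26 = 16.74→17, 27 − 1.89 = 25.11→25, 12 − 0.84 = 11.16→11) → #11190B
44%: (18 − 7.92 = 10.08→10, 27 − 11.88 = 15.12→15, 12 − 5.28 = 6.72→7) → #0A0F07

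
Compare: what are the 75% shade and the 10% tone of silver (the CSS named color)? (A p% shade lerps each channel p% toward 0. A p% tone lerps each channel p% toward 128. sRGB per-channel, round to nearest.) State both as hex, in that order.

#303030, #BABABA

CSS silver is rgb(192, 192, 192).
75% shade:
  R: 192 + 0.75×(0−192) = 192 − 144 = 48 → 48
  G: 192 + 0.75×(0−192) = 192 − 144 = 48 → 48
  B: 192 − 144 = 48 → 48
  → #303030
10% tone:
  R: 192 + 0.1×(128−192) = 192 − 6.4 = 185.6 → 186
  G: 192 − 6.4 = 185.6 → 186
  B: 192 + 0.1×(128−192) = 192 − 6.4 = 185.6 → 186
  → #BABABA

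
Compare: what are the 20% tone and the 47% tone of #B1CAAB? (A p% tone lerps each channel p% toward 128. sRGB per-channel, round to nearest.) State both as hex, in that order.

#A7BBA2, #9AA797

#B1CAAB is rgb(177, 202, 171).
20% tone:
  R: 177 + 0.2×(128−177) = 177 − 9.8 = 167.2 → 167
  G: 202 + 0.2×(128−202) = 202 − 14.8 = 187.2 → 187
  B: 171 − 8.6 = 162.4 → 162
  → #A7BBA2
47% tone:
  R: 177 − 23.03 = 153.97 → 154
  G: 202 − 34.78 = 167.22 → 167
  B: 171 + 0.47×(128−171) = 171 − 20.21 = 150.79 → 151
  → #9AA797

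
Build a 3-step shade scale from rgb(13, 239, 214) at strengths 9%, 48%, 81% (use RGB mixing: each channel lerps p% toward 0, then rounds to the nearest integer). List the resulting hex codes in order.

9%: (13 − 1.17 = 11.83→12, 239 − 21.51 = 217.49→217, 214 − 19.26 = 194.74→195) → #0CD9C3
48%: (13 − 6.24 = 6.76→7, 239 − 114.72 = 124.28→124, 214 − 102.72 = 111.28→111) → #077C6F
81%: (13 − 10.53 = 2.47→2, 239 − 193.59 = 45.41→45, 214 − 173.34 = 40.66→41) → #022D29

#0CD9C3, #077C6F, #022D29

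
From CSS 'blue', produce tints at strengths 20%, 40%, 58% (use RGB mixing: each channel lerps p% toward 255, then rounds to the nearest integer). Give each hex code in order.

CSS blue is rgb(0, 0, 255).
20%: (0 + 51 = 51→51, 0 + 51 = 51→51, 255→255) → #3333FF
40%: (0 + 102 = 102→102, 0 + 102 = 102→102, 255→255) → #6666FF
58%: (0 + 147.9 = 147.9→148, 0 + 147.9 = 147.9→148, 255→255) → #9494FF

#3333FF, #6666FF, #9494FF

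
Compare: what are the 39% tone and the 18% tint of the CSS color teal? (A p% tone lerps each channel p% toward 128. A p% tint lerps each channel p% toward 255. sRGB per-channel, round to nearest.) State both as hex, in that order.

#328080, #2E9797

CSS teal is rgb(0, 128, 128).
39% tone:
  R: 0 + 0.39×(128−0) = 0 + 49.92 = 49.92 → 50
  G: 128 + 0 = 128 → 128
  B: 128 + 0.39×(128−128) = 128 + 0 = 128 → 128
  → #328080
18% tint:
  R: 0 + 45.9 = 45.9 → 46
  G: 128 + 0.18×(255−128) = 128 + 22.86 = 150.86 → 151
  B: 128 + 22.86 = 150.86 → 151
  → #2E9797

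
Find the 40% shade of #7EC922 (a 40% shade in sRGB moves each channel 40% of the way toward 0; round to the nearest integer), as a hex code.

#4C7914

#7EC922 is rgb(126, 201, 34).
Per channel, c → c + 0.4(0 − c):
  R: 126 + 0.4×(0−126) = 126 − 50.4 = 75.6 → 76
  G: 201 − 80.4 = 120.6 → 121
  B: 34 − 13.6 = 20.4 → 20
rgb(76, 121, 20) = #4C7914.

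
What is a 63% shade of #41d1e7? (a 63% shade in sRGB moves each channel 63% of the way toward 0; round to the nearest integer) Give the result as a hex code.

#184d55

#41d1e7 is rgb(65, 209, 231).
Lerp each channel 63% toward 0:
  R: 65 − 40.95 = 24.05 → 24
  G: 209 − 131.67 = 77.33 → 77
  B: 231 + 0.63×(0−231) = 231 − 145.53 = 85.47 → 85
rgb(24, 77, 85) = #184d55.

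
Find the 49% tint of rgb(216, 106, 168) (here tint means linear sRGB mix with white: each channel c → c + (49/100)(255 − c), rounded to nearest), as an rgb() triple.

rgb(235, 179, 211)

A 49% tint moves each channel 49% toward 255:
  R: 216 + 19.11 = 235.11 → 235
  G: 106 + 73.01 = 179.01 → 179
  B: 168 + 0.49×(255−168) = 168 + 42.63 = 210.63 → 211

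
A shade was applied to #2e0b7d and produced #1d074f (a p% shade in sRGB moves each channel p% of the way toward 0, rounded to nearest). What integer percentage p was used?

#2e0b7d is rgb(46, 11, 125); #1d074f is rgb(29, 7, 79).
On the B channel (widest range): 79 ≈ 125 + (p/100)(0 − 125), so p ≈ 100×(79 − 125)/(0 − 125) = -4600/-125 = 36.80.
p = 37 reproduces all three channels after rounding.

37%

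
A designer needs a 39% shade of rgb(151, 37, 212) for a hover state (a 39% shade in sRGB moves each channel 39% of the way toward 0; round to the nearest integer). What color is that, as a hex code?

#5C1781

A 39% shade moves each channel 39% toward 0:
  R: 151 − 58.89 = 92.11 → 92
  G: 37 + 0.39×(0−37) = 37 − 14.43 = 22.57 → 23
  B: 212 − 82.68 = 129.32 → 129
rgb(92, 23, 129) = #5C1781.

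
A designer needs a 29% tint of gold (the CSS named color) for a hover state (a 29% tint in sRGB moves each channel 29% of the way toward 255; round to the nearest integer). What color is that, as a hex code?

#ffe34a

CSS gold is rgb(255, 215, 0).
Per channel, c → c + 0.29(255 − c):
  R: 255 + 0.29×(255−255) = 255 + 0 = 255 → 255
  G: 215 + 0.29×(255−215) = 215 + 11.6 = 226.6 → 227
  B: 0 + 73.95 = 73.95 → 74
rgb(255, 227, 74) = #ffe34a.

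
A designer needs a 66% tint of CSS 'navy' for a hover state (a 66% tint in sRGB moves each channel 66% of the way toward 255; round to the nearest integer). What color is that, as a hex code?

#a8a8d4

CSS navy is rgb(0, 0, 128).
Lerp each channel 66% toward 255:
  R: 0 + 168.3 = 168.3 → 168
  G: 0 + 0.66×(255−0) = 0 + 168.3 = 168.3 → 168
  B: 128 + 83.82 = 211.82 → 212
rgb(168, 168, 212) = #a8a8d4.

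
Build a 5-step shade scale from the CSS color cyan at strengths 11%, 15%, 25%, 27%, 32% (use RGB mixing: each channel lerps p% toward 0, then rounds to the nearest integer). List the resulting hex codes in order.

CSS cyan is rgb(0, 255, 255).
11%: (0→0, 255 − 28.05 = 226.95→227, 255 − 28.05 = 226.95→227) → #00E3E3
15%: (0→0, 255 − 38.25 = 216.75→217, 255 − 38.25 = 216.75→217) → #00D9D9
25%: (0→0, 255 − 63.75 = 191.25→191, 255 − 63.75 = 191.25→191) → #00BFBF
27%: (0→0, 255 − 68.85 = 186.15→186, 255 − 68.85 = 186.15→186) → #00BABA
32%: (0→0, 255 − 81.6 = 173.4→173, 255 − 81.6 = 173.4→173) → #00ADAD

#00E3E3, #00D9D9, #00BFBF, #00BABA, #00ADAD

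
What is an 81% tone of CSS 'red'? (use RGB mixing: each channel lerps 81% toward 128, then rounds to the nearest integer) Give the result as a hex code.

CSS red is rgb(255, 0, 0).
Lerp each channel 81% toward 128:
  R: 255 + 0.81×(128−255) = 255 − 102.87 = 152.13 → 152
  G: 0 + 103.68 = 103.68 → 104
  B: 0 + 0.81×(128−0) = 0 + 103.68 = 103.68 → 104
rgb(152, 104, 104) = #986868.

#986868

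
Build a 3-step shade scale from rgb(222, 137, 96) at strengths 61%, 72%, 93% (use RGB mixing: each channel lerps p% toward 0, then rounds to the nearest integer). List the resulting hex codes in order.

61%: (222 − 135.42 = 86.58→87, 137 − 83.57 = 53.43→53, 96 − 58.56 = 37.44→37) → #573525
72%: (222 − 159.84 = 62.16→62, 137 − 98.64 = 38.36→38, 96 − 69.12 = 26.88→27) → #3E261B
93%: (222 − 206.46 = 15.54→16, 137 − 127.41 = 9.59→10, 96 − 89.28 = 6.72→7) → #100A07

#573525, #3E261B, #100A07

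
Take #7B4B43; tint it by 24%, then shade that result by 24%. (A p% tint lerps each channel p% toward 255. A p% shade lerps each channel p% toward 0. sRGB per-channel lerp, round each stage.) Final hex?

#765A55

#7B4B43 is rgb(123, 75, 67).
Per channel, c → c + 0.24(255 − c):
  R: 123 + 31.68 = 154.68 → 155
  G: 75 + 0.24×(255−75) = 75 + 43.2 = 118.2 → 118
  B: 67 + 45.12 = 112.12 → 112
After the tint: rgb(155, 118, 112) = #9B7670.
A 24% shade moves each channel 24% toward 0:
  R: 155 − 37.2 = 117.8 → 118
  G: 118 + 0.24×(0−118) = 118 − 28.32 = 89.68 → 90
  B: 112 − 26.88 = 85.12 → 85
rgb(118, 90, 85) = #765A55.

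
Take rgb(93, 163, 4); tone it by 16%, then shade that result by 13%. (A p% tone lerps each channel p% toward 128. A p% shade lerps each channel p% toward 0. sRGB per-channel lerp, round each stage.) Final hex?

#568915

Per channel, c → c + 0.16(128 − c):
  R: 93 + 5.6 = 98.6 → 99
  G: 163 − 5.6 = 157.4 → 157
  B: 4 + 0.16×(128−4) = 4 + 19.84 = 23.84 → 24
After the tone: rgb(99, 157, 24) = #639D18.
A 13% shade moves each channel 13% toward 0:
  R: 99 − 12.87 = 86.13 → 86
  G: 157 − 20.41 = 136.59 → 137
  B: 24 − 3.12 = 20.88 → 21
rgb(86, 137, 21) = #568915.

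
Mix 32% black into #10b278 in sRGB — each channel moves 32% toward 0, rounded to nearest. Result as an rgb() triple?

rgb(11, 121, 82)

#10b278 is rgb(16, 178, 120).
Lerp each channel 32% toward 0:
  R: 16 − 5.12 = 10.88 → 11
  G: 178 − 56.96 = 121.04 → 121
  B: 120 − 38.4 = 81.6 → 82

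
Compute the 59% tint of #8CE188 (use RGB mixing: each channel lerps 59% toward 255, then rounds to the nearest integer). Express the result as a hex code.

#8CE188 is rgb(140, 225, 136).
Lerp each channel 59% toward 255:
  R: 140 + 0.59×(255−140) = 140 + 67.85 = 207.85 → 208
  G: 225 + 0.59×(255−225) = 225 + 17.7 = 242.7 → 243
  B: 136 + 0.59×(255−136) = 136 + 70.21 = 206.21 → 206
rgb(208, 243, 206) = #D0F3CE.

#D0F3CE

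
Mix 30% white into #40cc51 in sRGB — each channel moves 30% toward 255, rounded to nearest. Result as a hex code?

#40cc51 is rgb(64, 204, 81).
A 30% tint moves each channel 30% toward 255:
  R: 64 + 0.3×(255−64) = 64 + 57.3 = 121.3 → 121
  G: 204 + 15.3 = 219.3 → 219
  B: 81 + 52.2 = 133.2 → 133
rgb(121, 219, 133) = #79db85.

#79db85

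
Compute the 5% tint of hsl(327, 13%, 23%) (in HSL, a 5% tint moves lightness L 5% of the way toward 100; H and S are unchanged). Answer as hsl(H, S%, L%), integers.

hsl(327, 13%, 27%)

L moves 5% from 23 toward 100: 23 + 3.85 = 26.85 → 27.
H and S are unchanged.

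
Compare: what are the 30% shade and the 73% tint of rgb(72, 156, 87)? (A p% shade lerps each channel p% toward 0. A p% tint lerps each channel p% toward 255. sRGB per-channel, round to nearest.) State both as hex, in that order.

#326d3d, #cee4d2

30% shade:
  R: 72 − 21.6 = 50.4 → 50
  G: 156 − 46.8 = 109.2 → 109
  B: 87 − 26.1 = 60.9 → 61
  → #326d3d
73% tint:
  R: 72 + 0.73×(255−72) = 72 + 133.59 = 205.59 → 206
  G: 156 + 72.27 = 228.27 → 228
  B: 87 + 0.73×(255−87) = 87 + 122.64 = 209.64 → 210
  → #cee4d2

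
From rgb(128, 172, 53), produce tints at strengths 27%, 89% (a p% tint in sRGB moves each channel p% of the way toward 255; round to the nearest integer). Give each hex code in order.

#a2c26c, #f1f6e9

27%: (128 + 34.29 = 162.29→162, 172 + 22.41 = 194.41→194, 53 + 54.54 = 107.54→108) → #a2c26c
89%: (128 + 113.03 = 241.03→241, 172 + 73.87 = 245.87→246, 53 + 179.78 = 232.78→233) → #f1f6e9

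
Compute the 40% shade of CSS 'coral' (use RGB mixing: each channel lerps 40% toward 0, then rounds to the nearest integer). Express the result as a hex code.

CSS coral is rgb(255, 127, 80).
Per channel, c → c + 0.4(0 − c):
  R: 255 + 0.4×(0−255) = 255 − 102 = 153 → 153
  G: 127 − 50.8 = 76.2 → 76
  B: 80 − 32 = 48 → 48
rgb(153, 76, 48) = #994C30.

#994C30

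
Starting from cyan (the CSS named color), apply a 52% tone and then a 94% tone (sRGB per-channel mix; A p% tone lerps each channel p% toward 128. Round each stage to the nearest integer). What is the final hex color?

#7C8484

CSS cyan is rgb(0, 255, 255).
Per channel, c → c + 0.52(128 − c):
  R: 0 + 0.52×(128−0) = 0 + 66.56 = 66.56 → 67
  G: 255 − 66.04 = 188.96 → 189
  B: 255 + 0.52×(128−255) = 255 − 66.04 = 188.96 → 189
After the tone: rgb(67, 189, 189) = #43BDBD.
A 94% tone moves each channel 94% toward 128:
  R: 67 + 0.94×(128−67) = 67 + 57.34 = 124.34 → 124
  G: 189 − 57.34 = 131.66 → 132
  B: 189 + 0.94×(128−189) = 189 − 57.34 = 131.66 → 132
rgb(124, 132, 132) = #7C8484.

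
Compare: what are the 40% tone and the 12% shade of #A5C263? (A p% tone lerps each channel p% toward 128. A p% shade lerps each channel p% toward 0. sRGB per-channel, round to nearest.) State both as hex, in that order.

#A5C263 is rgb(165, 194, 99).
40% tone:
  R: 165 − 14.8 = 150.2 → 150
  G: 194 + 0.4×(128−194) = 194 − 26.4 = 167.6 → 168
  B: 99 + 0.4×(128−99) = 99 + 11.6 = 110.6 → 111
  → #96A86F
12% shade:
  R: 165 + 0.12×(0−165) = 165 − 19.8 = 145.2 → 145
  G: 194 + 0.12×(0−194) = 194 − 23.28 = 170.72 → 171
  B: 99 + 0.12×(0−99) = 99 − 11.88 = 87.12 → 87
  → #91AB57

#96A86F, #91AB57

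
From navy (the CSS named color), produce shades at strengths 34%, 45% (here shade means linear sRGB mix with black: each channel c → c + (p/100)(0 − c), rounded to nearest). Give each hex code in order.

#000054, #000046

CSS navy is rgb(0, 0, 128).
34%: (0→0, 0→0, 128 − 43.52 = 84.48→84) → #000054
45%: (0→0, 0→0, 128 − 57.6 = 70.4→70) → #000046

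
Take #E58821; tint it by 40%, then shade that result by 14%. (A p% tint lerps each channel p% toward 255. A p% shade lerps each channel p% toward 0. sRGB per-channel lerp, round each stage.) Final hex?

#E58821 is rgb(229, 136, 33).
Lerp each channel 40% toward 255:
  R: 229 + 0.4×(255−229) = 229 + 10.4 = 239.4 → 239
  G: 136 + 47.6 = 183.6 → 184
  B: 33 + 0.4×(255−33) = 33 + 88.8 = 121.8 → 122
After the tint: rgb(239, 184, 122) = #EFB87A.
A 14% shade moves each channel 14% toward 0:
  R: 239 + 0.14×(0−239) = 239 − 33.46 = 205.54 → 206
  G: 184 + 0.14×(0−184) = 184 − 25.76 = 158.24 → 158
  B: 122 − 17.08 = 104.92 → 105
rgb(206, 158, 105) = #CE9E69.

#CE9E69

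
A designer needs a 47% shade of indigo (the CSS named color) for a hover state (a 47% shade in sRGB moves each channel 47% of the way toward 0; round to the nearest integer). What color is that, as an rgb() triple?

rgb(40, 0, 69)

CSS indigo is rgb(75, 0, 130).
Per channel, c → c + 0.47(0 − c):
  R: 75 − 35.25 = 39.75 → 40
  G: 0 + 0.47×(0−0) = 0 + 0 = 0 → 0
  B: 130 − 61.1 = 68.9 → 69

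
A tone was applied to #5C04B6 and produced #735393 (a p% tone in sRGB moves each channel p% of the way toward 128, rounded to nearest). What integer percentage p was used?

#5C04B6 is rgb(92, 4, 182); #735393 is rgb(115, 83, 147).
On the G channel (widest range): 83 ≈ 4 + (p/100)(128 − 4), so p ≈ 100×(83 − 4)/(128 − 4) = 7900/124 = 63.71.
p = 64 reproduces all three channels after rounding.

64%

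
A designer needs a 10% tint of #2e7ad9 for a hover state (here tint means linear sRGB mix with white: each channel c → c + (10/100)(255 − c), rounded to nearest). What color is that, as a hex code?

#2e7ad9 is rgb(46, 122, 217).
Per channel, c → c + 0.1(255 − c):
  R: 46 + 0.1×(255−46) = 46 + 20.9 = 66.9 → 67
  G: 122 + 13.3 = 135.3 → 135
  B: 217 + 0.1×(255−217) = 217 + 3.8 = 220.8 → 221
rgb(67, 135, 221) = #4387dd.

#4387dd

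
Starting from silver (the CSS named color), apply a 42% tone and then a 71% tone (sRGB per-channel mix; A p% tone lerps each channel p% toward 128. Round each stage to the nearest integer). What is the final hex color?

CSS silver is rgb(192, 192, 192).
Per channel, c → c + 0.42(128 − c):
  R: 192 + 0.42×(128−192) = 192 − 26.88 = 165.12 → 165
  G: 192 + 0.42×(128−192) = 192 − 26.88 = 165.12 → 165
  B: 192 + 0.42×(128−192) = 192 − 26.88 = 165.12 → 165
After the tone: rgb(165, 165, 165) = #a5a5a5.
Per channel, c → c + 0.71(128 − c):
  R: 165 + 0.71×(128−165) = 165 − 26.27 = 138.73 → 139
  G: 165 + 0.71×(128−165) = 165 − 26.27 = 138.73 → 139
  B: 165 + 0.71×(128−165) = 165 − 26.27 = 138.73 → 139
rgb(139, 139, 139) = #8b8b8b.

#8b8b8b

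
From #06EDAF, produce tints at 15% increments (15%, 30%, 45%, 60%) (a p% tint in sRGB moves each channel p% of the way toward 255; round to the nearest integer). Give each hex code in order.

#2BF0BB, #51F2C7, #76F5D3, #9BF8DF

#06EDAF is rgb(6, 237, 175).
15%: (6 + 37.35 = 43.35→43, 237 + 2.7 = 239.7→240, 175 + 12 = 187→187) → #2BF0BB
30%: (6 + 74.7 = 80.7→81, 237 + 5.4 = 242.4→242, 175 + 24 = 199→199) → #51F2C7
45%: (6 + 112.05 = 118.05→118, 237 + 8.1 = 245.1→245, 175 + 36 = 211→211) → #76F5D3
60%: (6 + 149.4 = 155.4→155, 237 + 10.8 = 247.8→248, 175 + 48 = 223→223) → #9BF8DF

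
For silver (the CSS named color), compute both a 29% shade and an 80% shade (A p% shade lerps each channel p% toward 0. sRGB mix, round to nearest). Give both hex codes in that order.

CSS silver is rgb(192, 192, 192).
29% shade:
  R: 192 + 0.29×(0−192) = 192 − 55.68 = 136.32 → 136
  G: 192 − 55.68 = 136.32 → 136
  B: 192 − 55.68 = 136.32 → 136
  → #888888
80% shade:
  R: 192 − 153.6 = 38.4 → 38
  G: 192 − 153.6 = 38.4 → 38
  B: 192 − 153.6 = 38.4 → 38
  → #262626

#888888, #262626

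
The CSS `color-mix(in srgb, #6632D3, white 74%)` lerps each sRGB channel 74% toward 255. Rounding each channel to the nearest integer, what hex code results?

#6632D3 is rgb(102, 50, 211).
Lerp each channel 74% toward 255:
  R: 102 + 0.74×(255−102) = 102 + 113.22 = 215.22 → 215
  G: 50 + 151.7 = 201.7 → 202
  B: 211 + 32.56 = 243.56 → 244
rgb(215, 202, 244) = #D7CAF4.

#D7CAF4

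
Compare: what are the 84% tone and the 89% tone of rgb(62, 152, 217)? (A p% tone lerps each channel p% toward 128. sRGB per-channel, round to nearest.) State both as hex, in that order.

84% tone:
  R: 62 + 0.84×(128−62) = 62 + 55.44 = 117.44 → 117
  G: 152 − 20.16 = 131.84 → 132
  B: 217 − 74.76 = 142.24 → 142
  → #75848E
89% tone:
  R: 62 + 0.89×(128−62) = 62 + 58.74 = 120.74 → 121
  G: 152 + 0.89×(128−152) = 152 − 21.36 = 130.64 → 131
  B: 217 − 79.21 = 137.79 → 138
  → #79838A

#75848E, #79838A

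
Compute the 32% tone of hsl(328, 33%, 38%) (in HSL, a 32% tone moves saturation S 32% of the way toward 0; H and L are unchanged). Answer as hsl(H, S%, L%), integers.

hsl(328, 22%, 38%)

S moves 32% from 33 toward 0: 33 − 10.56 = 22.44 → 22.
H and L are unchanged.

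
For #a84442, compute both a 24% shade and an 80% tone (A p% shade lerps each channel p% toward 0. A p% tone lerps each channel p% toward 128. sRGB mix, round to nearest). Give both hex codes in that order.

#a84442 is rgb(168, 68, 66).
24% shade:
  R: 168 + 0.24×(0−168) = 168 − 40.32 = 127.68 → 128
  G: 68 + 0.24×(0−68) = 68 − 16.32 = 51.68 → 52
  B: 66 − 15.84 = 50.16 → 50
  → #803432
80% tone:
  R: 168 − 32 = 136 → 136
  G: 68 + 0.8×(128−68) = 68 + 48 = 116 → 116
  B: 66 + 49.6 = 115.6 → 116
  → #887474

#803432, #887474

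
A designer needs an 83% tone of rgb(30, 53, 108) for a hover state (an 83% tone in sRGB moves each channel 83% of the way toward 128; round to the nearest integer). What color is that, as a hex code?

#6F737D

An 83% tone moves each channel 83% toward 128:
  R: 30 + 81.34 = 111.34 → 111
  G: 53 + 62.25 = 115.25 → 115
  B: 108 + 0.83×(128−108) = 108 + 16.6 = 124.6 → 125
rgb(111, 115, 125) = #6F737D.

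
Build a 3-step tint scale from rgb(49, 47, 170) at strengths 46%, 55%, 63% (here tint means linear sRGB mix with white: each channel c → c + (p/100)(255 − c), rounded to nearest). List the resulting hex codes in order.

46%: (49 + 94.76 = 143.76→144, 47 + 95.68 = 142.68→143, 170 + 39.1 = 209.1→209) → #908FD1
55%: (49 + 113.3 = 162.3→162, 47 + 114.4 = 161.4→161, 170 + 46.75 = 216.75→217) → #A2A1D9
63%: (49 + 129.78 = 178.78→179, 47 + 131.04 = 178.04→178, 170 + 53.55 = 223.55→224) → #B3B2E0

#908FD1, #A2A1D9, #B3B2E0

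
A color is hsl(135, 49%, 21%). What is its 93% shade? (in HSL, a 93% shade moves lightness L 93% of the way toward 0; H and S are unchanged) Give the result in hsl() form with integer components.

hsl(135, 49%, 1%)

L moves 93% from 21 toward 0: 21 − 19.53 = 1.47 → 1.
H and S are unchanged.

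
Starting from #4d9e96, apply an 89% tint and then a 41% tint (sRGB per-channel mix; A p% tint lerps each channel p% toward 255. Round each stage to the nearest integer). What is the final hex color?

#f3f9f8

#4d9e96 is rgb(77, 158, 150).
Lerp each channel 89% toward 255:
  R: 77 + 0.89×(255−77) = 77 + 158.42 = 235.42 → 235
  G: 158 + 0.89×(255−158) = 158 + 86.33 = 244.33 → 244
  B: 150 + 93.45 = 243.45 → 243
After the tint: rgb(235, 244, 243) = #ebf4f3.
A 41% tint moves each channel 41% toward 255:
  R: 235 + 0.41×(255−235) = 235 + 8.2 = 243.2 → 243
  G: 244 + 0.41×(255−244) = 244 + 4.51 = 248.51 → 249
  B: 243 + 4.92 = 247.92 → 248
rgb(243, 249, 248) = #f3f9f8.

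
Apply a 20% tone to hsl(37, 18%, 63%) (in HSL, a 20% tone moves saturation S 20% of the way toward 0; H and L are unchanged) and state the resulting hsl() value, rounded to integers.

S moves 20% from 18 toward 0: 18 − 3.6 = 14.4 → 14.
H and L are unchanged.

hsl(37, 14%, 63%)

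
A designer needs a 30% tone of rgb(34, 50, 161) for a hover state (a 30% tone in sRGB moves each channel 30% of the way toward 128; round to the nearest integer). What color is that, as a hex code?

A 30% tone moves each channel 30% toward 128:
  R: 34 + 0.3×(128−34) = 34 + 28.2 = 62.2 → 62
  G: 50 + 0.3×(128−50) = 50 + 23.4 = 73.4 → 73
  B: 161 + 0.3×(128−161) = 161 − 9.9 = 151.1 → 151
rgb(62, 73, 151) = #3e4997.

#3e4997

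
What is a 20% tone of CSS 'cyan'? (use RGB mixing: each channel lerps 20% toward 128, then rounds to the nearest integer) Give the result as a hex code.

CSS cyan is rgb(0, 255, 255).
Lerp each channel 20% toward 128:
  R: 0 + 25.6 = 25.6 → 26
  G: 255 + 0.2×(128−255) = 255 − 25.4 = 229.6 → 230
  B: 255 + 0.2×(128−255) = 255 − 25.4 = 229.6 → 230
rgb(26, 230, 230) = #1AE6E6.

#1AE6E6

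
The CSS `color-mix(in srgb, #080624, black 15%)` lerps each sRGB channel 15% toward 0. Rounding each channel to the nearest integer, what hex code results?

#07051F

#080624 is rgb(8, 6, 36).
Per channel, c → c + 0.15(0 − c):
  R: 8 + 0.15×(0−8) = 8 − 1.2 = 6.8 → 7
  G: 6 − 0.9 = 5.1 → 5
  B: 36 + 0.15×(0−36) = 36 − 5.4 = 30.6 → 31
rgb(7, 5, 31) = #07051F.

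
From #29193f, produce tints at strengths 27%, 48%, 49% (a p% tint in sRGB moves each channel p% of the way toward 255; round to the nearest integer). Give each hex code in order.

#635773, #90879b, #928a9d

#29193f is rgb(41, 25, 63).
27%: (41 + 57.78 = 98.78→99, 25 + 62.1 = 87.1→87, 63 + 51.84 = 114.84→115) → #635773
48%: (41 + 102.72 = 143.72→144, 25 + 110.4 = 135.4→135, 63 + 92.16 = 155.16→155) → #90879b
49%: (41 + 104.86 = 145.86→146, 25 + 112.7 = 137.7→138, 63 + 94.08 = 157.08→157) → #928a9d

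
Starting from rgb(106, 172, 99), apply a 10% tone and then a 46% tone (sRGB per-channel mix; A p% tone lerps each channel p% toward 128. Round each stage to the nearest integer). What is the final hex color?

#759672

Lerp each channel 10% toward 128:
  R: 106 + 0.1×(128−106) = 106 + 2.2 = 108.2 → 108
  G: 172 + 0.1×(128−172) = 172 − 4.4 = 167.6 → 168
  B: 99 + 0.1×(128−99) = 99 + 2.9 = 101.9 → 102
After the tone: rgb(108, 168, 102) = #6CA866.
Lerp each channel 46% toward 128:
  R: 108 + 0.46×(128−108) = 108 + 9.2 = 117.2 → 117
  G: 168 − 18.4 = 149.6 → 150
  B: 102 + 11.96 = 113.96 → 114
rgb(117, 150, 114) = #759672.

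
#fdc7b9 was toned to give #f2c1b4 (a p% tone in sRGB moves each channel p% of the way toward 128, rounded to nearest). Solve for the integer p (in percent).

9%

#fdc7b9 is rgb(253, 199, 185); #f2c1b4 is rgb(242, 193, 180).
On the R channel (widest range): 242 ≈ 253 + (p/100)(128 − 253), so p ≈ 100×(242 − 253)/(128 − 253) = -1100/-125 = 8.80.
p = 9 reproduces all three channels after rounding.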